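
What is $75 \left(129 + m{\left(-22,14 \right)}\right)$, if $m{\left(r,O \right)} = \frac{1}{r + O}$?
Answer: $\frac{77325}{8} \approx 9665.6$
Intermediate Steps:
$m{\left(r,O \right)} = \frac{1}{O + r}$
$75 \left(129 + m{\left(-22,14 \right)}\right) = 75 \left(129 + \frac{1}{14 - 22}\right) = 75 \left(129 + \frac{1}{-8}\right) = 75 \left(129 - \frac{1}{8}\right) = 75 \cdot \frac{1031}{8} = \frac{77325}{8}$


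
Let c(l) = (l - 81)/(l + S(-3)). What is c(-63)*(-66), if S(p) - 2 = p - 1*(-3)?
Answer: -9504/61 ≈ -155.80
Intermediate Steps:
S(p) = 5 + p (S(p) = 2 + (p - 1*(-3)) = 2 + (p + 3) = 2 + (3 + p) = 5 + p)
c(l) = (-81 + l)/(2 + l) (c(l) = (l - 81)/(l + (5 - 3)) = (-81 + l)/(l + 2) = (-81 + l)/(2 + l))
c(-63)*(-66) = ((-81 - 63)/(2 - 63))*(-66) = (-144/(-61))*(-66) = -1/61*(-144)*(-66) = (144/61)*(-66) = -9504/61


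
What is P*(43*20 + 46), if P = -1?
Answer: -906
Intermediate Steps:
P*(43*20 + 46) = -(43*20 + 46) = -(860 + 46) = -1*906 = -906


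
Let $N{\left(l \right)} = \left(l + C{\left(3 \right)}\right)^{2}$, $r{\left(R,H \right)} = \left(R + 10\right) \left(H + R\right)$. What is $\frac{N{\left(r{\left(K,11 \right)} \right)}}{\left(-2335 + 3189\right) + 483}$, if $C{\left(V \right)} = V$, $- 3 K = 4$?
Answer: $\frac{609961}{108297} \approx 5.6323$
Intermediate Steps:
$K = - \frac{4}{3}$ ($K = \left(- \frac{1}{3}\right) 4 = - \frac{4}{3} \approx -1.3333$)
$r{\left(R,H \right)} = \left(10 + R\right) \left(H + R\right)$
$N{\left(l \right)} = \left(3 + l\right)^{2}$ ($N{\left(l \right)} = \left(l + 3\right)^{2} = \left(3 + l\right)^{2}$)
$\frac{N{\left(r{\left(K,11 \right)} \right)}}{\left(-2335 + 3189\right) + 483} = \frac{\left(3 + \left(\left(- \frac{4}{3}\right)^{2} + 10 \cdot 11 + 10 \left(- \frac{4}{3}\right) + 11 \left(- \frac{4}{3}\right)\right)\right)^{2}}{\left(-2335 + 3189\right) + 483} = \frac{\left(3 + \left(\frac{16}{9} + 110 - \frac{40}{3} - \frac{44}{3}\right)\right)^{2}}{854 + 483} = \frac{\left(3 + \frac{754}{9}\right)^{2}}{1337} = \left(\frac{781}{9}\right)^{2} \cdot \frac{1}{1337} = \frac{609961}{81} \cdot \frac{1}{1337} = \frac{609961}{108297}$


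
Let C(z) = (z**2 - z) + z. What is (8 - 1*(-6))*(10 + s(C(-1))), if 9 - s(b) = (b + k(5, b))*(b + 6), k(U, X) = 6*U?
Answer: -2772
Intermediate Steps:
C(z) = z**2
s(b) = 9 - (6 + b)*(30 + b) (s(b) = 9 - (b + 6*5)*(b + 6) = 9 - (b + 30)*(6 + b) = 9 - (30 + b)*(6 + b) = 9 - (6 + b)*(30 + b))
(8 - 1*(-6))*(10 + s(C(-1))) = (8 - 1*(-6))*(10 + (-171 - ((-1)**2)**2 - 36*(-1)**2)) = (8 + 6)*(10 + (-171 - 1*1**2 - 36*1)) = 14*(10 + (-171 - 1*1 - 36)) = 14*(10 + (-171 - 1 - 36)) = 14*(10 - 208) = 14*(-198) = -2772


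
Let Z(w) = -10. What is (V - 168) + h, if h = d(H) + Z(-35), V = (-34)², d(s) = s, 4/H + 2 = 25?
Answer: 22498/23 ≈ 978.17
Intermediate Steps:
H = 4/23 (H = 4/(-2 + 25) = 4/23 ≈ 0.17391)
V = 1156
h = -226/23 (h = 4/23 - 10 = -226/23 ≈ -9.8261)
(V - 168) + h = (1156 - 168) - 226/23 = 988 - 226/23 = 22498/23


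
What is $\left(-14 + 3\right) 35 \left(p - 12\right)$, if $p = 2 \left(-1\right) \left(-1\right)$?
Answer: $3850$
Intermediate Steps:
$p = 2$ ($p = \left(-2\right) \left(-1\right) = 2$)
$\left(-14 + 3\right) 35 \left(p - 12\right) = \left(-14 + 3\right) 35 \left(2 - 12\right) = \left(-11\right) 35 \left(2 - 12\right) = \left(-385\right) \left(-10\right) = 3850$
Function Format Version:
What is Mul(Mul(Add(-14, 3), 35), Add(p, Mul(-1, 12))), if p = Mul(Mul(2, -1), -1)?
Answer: 3850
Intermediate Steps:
p = 2 (p = Mul(-2, -1) = 2)
Mul(Mul(Add(-14, 3), 35), Add(p, Mul(-1, 12))) = Mul(Mul(Add(-14, 3), 35), Add(2, Mul(-1, 12))) = Mul(Mul(-11, 35), Add(2, -12)) = Mul(-385, -10) = 3850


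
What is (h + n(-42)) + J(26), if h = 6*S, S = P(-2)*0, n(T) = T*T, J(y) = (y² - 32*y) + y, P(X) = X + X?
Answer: 1634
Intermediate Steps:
P(X) = 2*X
J(y) = y² - 31*y
n(T) = T²
S = 0 (S = (2*(-2))*0 = -4*0 = 0)
h = 0 (h = 6*0 = 0)
(h + n(-42)) + J(26) = (0 + (-42)²) + 26*(-31 + 26) = (0 + 1764) + 26*(-5) = 1764 - 130 = 1634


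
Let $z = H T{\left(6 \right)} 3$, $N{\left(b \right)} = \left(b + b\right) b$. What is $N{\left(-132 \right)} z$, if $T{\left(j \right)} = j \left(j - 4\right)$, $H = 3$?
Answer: $3763584$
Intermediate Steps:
$N{\left(b \right)} = 2 b^{2}$ ($N{\left(b \right)} = 2 b b = 2 b^{2}$)
$T{\left(j \right)} = j \left(-4 + j\right)$
$z = 108$ ($z = 3 \cdot 6 \left(-4 + 6\right) 3 = 3 \cdot 6 \cdot 2 \cdot 3 = 3 \cdot 12 \cdot 3 = 36 \cdot 3 = 108$)
$N{\left(-132 \right)} z = 2 \left(-132\right)^{2} \cdot 108 = 2 \cdot 17424 \cdot 108 = 34848 \cdot 108 = 3763584$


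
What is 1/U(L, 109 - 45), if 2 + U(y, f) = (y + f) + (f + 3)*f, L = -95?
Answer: 1/4255 ≈ 0.00023502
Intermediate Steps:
U(y, f) = -2 + f + y + f*(3 + f) (U(y, f) = -2 + ((y + f) + (f + 3)*f) = -2 + ((f + y) + (3 + f)*f) = -2 + ((f + y) + f*(3 + f)) = -2 + (f + y + f*(3 + f)) = -2 + f + y + f*(3 + f))
1/U(L, 109 - 45) = 1/(-2 - 95 + (109 - 45)² + 4*(109 - 45)) = 1/(-2 - 95 + 64² + 4*64) = 1/(-2 - 95 + 4096 + 256) = 1/4255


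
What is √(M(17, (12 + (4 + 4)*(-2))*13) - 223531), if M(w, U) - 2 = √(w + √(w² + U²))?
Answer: √(-223529 + √(17 + √2993)) ≈ 472.78*I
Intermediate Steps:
M(w, U) = 2 + √(w + √(U² + w²)) (M(w, U) = 2 + √(w + √(w² + U²)) = 2 + √(w + √(U² + w²)))
√(M(17, (12 + (4 + 4)*(-2))*13) - 223531) = √((2 + √(17 + √(((12 + (4 + 4)*(-2))*13)² + 17²))) - 223531) = √((2 + √(17 + √(((12 + 8*(-2))*13)² + 289))) - 223531) = √((2 + √(17 + √(((12 - 16)*13)² + 289))) - 223531) = √((2 + √(17 + √((-4*13)² + 289))) - 223531) = √((2 + √(17 + √((-52)² + 289))) - 223531) = √((2 + √(17 + √(2704 + 289))) - 223531) = √((2 + √(17 + √2993)) - 223531) = √(-223529 + √(17 + √2993))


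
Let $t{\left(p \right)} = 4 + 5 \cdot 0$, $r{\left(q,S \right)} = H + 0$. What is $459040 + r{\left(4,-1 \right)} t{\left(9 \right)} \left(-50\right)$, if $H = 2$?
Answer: $458640$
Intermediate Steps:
$r{\left(q,S \right)} = 2$ ($r{\left(q,S \right)} = 2 + 0 = 2$)
$t{\left(p \right)} = 4$ ($t{\left(p \right)} = 4 + 0 = 4$)
$459040 + r{\left(4,-1 \right)} t{\left(9 \right)} \left(-50\right) = 459040 + 2 \cdot 4 \left(-50\right) = 459040 + 8 \left(-50\right) = 459040 - 400 = 458640$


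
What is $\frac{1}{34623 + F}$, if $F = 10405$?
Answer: $\frac{1}{45028} \approx 2.2208 \cdot 10^{-5}$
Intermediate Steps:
$\frac{1}{34623 + F} = \frac{1}{34623 + 10405} = \frac{1}{45028}$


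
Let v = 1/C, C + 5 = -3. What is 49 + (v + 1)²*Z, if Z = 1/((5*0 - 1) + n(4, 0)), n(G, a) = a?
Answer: 3087/64 ≈ 48.234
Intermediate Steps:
C = -8 (C = -5 - 3 = -8)
v = -⅛ (v = 1/(-8) = -⅛ ≈ -0.12500)
Z = -1 (Z = 1/((5*0 - 1) + 0) = 1/((0 - 1) + 0) = 1/(-1 + 0) = 1/(-1) = -1)
49 + (v + 1)²*Z = 49 + (-⅛ + 1)²*(-1) = 49 + (7/8)²*(-1) = 49 + (49/64)*(-1) = 49 - 49/64 = 3087/64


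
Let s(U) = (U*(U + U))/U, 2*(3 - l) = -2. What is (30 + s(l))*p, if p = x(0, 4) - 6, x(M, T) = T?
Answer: -76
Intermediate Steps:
l = 4 (l = 3 - ½*(-2) = 3 + 1 = 4)
s(U) = 2*U (s(U) = (U*(2*U))/U = (2*U²)/U = 2*U)
p = -2 (p = 4 - 6 = -2)
(30 + s(l))*p = (30 + 2*4)*(-2) = (30 + 8)*(-2) = 38*(-2) = -76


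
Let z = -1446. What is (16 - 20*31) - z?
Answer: 842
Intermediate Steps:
(16 - 20*31) - z = (16 - 20*31) - 1*(-1446) = (16 - 620) + 1446 = -604 + 1446 = 842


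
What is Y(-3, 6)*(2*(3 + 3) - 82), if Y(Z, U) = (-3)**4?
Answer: -5670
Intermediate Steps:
Y(Z, U) = 81
Y(-3, 6)*(2*(3 + 3) - 82) = 81*(2*(3 + 3) - 82) = 81*(2*6 - 82) = 81*(12 - 82) = 81*(-70) = -5670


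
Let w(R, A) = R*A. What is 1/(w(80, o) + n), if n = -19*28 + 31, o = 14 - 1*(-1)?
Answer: 1/699 ≈ 0.0014306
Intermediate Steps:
o = 15 (o = 14 + 1 = 15)
w(R, A) = A*R
n = -501 (n = -532 + 31 = -501)
1/(w(80, o) + n) = 1/(15*80 - 501) = 1/(1200 - 501) = 1/699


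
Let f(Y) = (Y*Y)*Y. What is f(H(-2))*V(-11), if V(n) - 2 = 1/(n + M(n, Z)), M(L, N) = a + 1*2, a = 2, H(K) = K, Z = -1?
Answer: -104/7 ≈ -14.857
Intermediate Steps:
M(L, N) = 4 (M(L, N) = 2 + 1*2 = 2 + 2 = 4)
V(n) = 2 + 1/(4 + n) (V(n) = 2 + 1/(n + 4) = 2 + 1/(4 + n))
f(Y) = Y³ (f(Y) = Y²*Y = Y³)
f(H(-2))*V(-11) = (-2)³*((9 + 2*(-11))/(4 - 11)) = -8*(9 - 22)/(-7) = -(-8)*(-13)/7 = -8*13/7 = -104/7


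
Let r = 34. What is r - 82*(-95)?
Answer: 7824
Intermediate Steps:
r - 82*(-95) = 34 - 82*(-95) = 34 + 7790 = 7824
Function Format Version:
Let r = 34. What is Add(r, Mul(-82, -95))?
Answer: 7824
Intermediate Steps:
Add(r, Mul(-82, -95)) = Add(34, Mul(-82, -95)) = Add(34, 7790) = 7824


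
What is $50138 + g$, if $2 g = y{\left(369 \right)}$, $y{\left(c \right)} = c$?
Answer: $\frac{100645}{2} \approx 50323.0$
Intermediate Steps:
$g = \frac{369}{2}$ ($g = \frac{1}{2} \cdot 369 = \frac{369}{2} \approx 184.5$)
$50138 + g = 50138 + \frac{369}{2} = \frac{100645}{2}$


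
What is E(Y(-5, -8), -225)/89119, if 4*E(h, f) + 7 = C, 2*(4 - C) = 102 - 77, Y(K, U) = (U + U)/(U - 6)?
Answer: -31/712952 ≈ -4.3481e-5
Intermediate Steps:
Y(K, U) = 2*U/(-6 + U) (Y(K, U) = (2*U)/(-6 + U) = 2*U/(-6 + U))
C = -17/2 (C = 4 - (102 - 77)/2 = 4 - ½*25 = 4 - 25/2 = -17/2 ≈ -8.5000)
E(h, f) = -31/8 (E(h, f) = -7/4 + (¼)*(-17/2) = -7/4 - 17/8 = -31/8)
E(Y(-5, -8), -225)/89119 = -31/8/89119 = -31/8*1/89119 = -31/712952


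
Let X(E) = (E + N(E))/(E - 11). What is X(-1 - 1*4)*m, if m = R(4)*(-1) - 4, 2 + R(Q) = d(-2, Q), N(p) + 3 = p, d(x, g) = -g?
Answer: 13/8 ≈ 1.6250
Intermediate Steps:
N(p) = -3 + p
R(Q) = -2 - Q
X(E) = (-3 + 2*E)/(-11 + E) (X(E) = (E + (-3 + E))/(E - 11) = (-3 + 2*E)/(-11 + E))
m = 2 (m = (-2 - 1*4)*(-1) - 4 = (-2 - 4)*(-1) - 4 = -6*(-1) - 4 = 6 - 4 = 2)
X(-1 - 1*4)*m = ((-3 + 2*(-1 - 1*4))/(-11 + (-1 - 1*4)))*2 = ((-3 + 2*(-1 - 4))/(-11 + (-1 - 4)))*2 = ((-3 + 2*(-5))/(-11 - 5))*2 = ((-3 - 10)/(-16))*2 = -1/16*(-13)*2 = (13/16)*2 = 13/8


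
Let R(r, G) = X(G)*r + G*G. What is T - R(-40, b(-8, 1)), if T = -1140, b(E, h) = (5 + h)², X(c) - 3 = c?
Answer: -876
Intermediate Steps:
X(c) = 3 + c
R(r, G) = G² + r*(3 + G) (R(r, G) = (3 + G)*r + G*G = r*(3 + G) + G² = G² + r*(3 + G))
T - R(-40, b(-8, 1)) = -1140 - (((5 + 1)²)² - 40*(3 + (5 + 1)²)) = -1140 - ((6²)² - 40*(3 + 6²)) = -1140 - (36² - 40*(3 + 36)) = -1140 - (1296 - 40*39) = -1140 - (1296 - 1560) = -1140 - 1*(-264) = -1140 + 264 = -876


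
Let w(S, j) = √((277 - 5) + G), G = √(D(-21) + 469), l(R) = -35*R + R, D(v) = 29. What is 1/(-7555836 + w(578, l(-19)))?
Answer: -1/(7555836 - √(272 + √498)) ≈ -1.3235e-7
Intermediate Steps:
l(R) = -34*R
G = √498 (G = √(29 + 469) = √498 ≈ 22.316)
w(S, j) = √(272 + √498) (w(S, j) = √((277 - 5) + √498) = √(272 + √498))
1/(-7555836 + w(578, l(-19))) = 1/(-7555836 + √(272 + √498))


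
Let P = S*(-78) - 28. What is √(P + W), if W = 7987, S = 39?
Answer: √4917 ≈ 70.121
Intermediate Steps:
P = -3070 (P = 39*(-78) - 28 = -3042 - 28 = -3070)
√(P + W) = √(-3070 + 7987) = √4917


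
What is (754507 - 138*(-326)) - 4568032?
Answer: -3768537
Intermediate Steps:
(754507 - 138*(-326)) - 4568032 = (754507 + 44988) - 4568032 = 799495 - 4568032 = -3768537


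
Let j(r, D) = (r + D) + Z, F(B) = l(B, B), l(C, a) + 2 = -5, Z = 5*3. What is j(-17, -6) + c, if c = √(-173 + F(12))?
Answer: -8 + 6*I*√5 ≈ -8.0 + 13.416*I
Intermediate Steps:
Z = 15
l(C, a) = -7 (l(C, a) = -2 - 5 = -7)
F(B) = -7
c = 6*I*√5 (c = √(-173 - 7) = √(-180) = 6*I*√5 ≈ 13.416*I)
j(r, D) = 15 + D + r (j(r, D) = (r + D) + 15 = (D + r) + 15 = 15 + D + r)
j(-17, -6) + c = (15 - 6 - 17) + 6*I*√5 = -8 + 6*I*√5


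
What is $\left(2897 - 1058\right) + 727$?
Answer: $2566$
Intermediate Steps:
$\left(2897 - 1058\right) + 727 = 1839 + 727 = 2566$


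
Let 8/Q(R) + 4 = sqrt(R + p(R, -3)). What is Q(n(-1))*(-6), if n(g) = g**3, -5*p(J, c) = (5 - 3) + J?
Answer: 480/43 + 24*I*sqrt(30)/43 ≈ 11.163 + 3.0571*I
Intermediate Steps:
p(J, c) = -2/5 - J/5 (p(J, c) = -((5 - 3) + J)/5 = -(2 + J)/5 = -2/5 - J/5)
Q(R) = 8/(-4 + sqrt(-2/5 + 4*R/5)) (Q(R) = 8/(-4 + sqrt(R + (-2/5 - R/5))) = 8/(-4 + sqrt(-2/5 + 4*R/5)))
Q(n(-1))*(-6) = (40/(-20 + sqrt(10)*sqrt(-1 + 2*(-1)**3)))*(-6) = (40/(-20 + sqrt(10)*sqrt(-1 + 2*(-1))))*(-6) = (40/(-20 + sqrt(10)*sqrt(-1 - 2)))*(-6) = (40/(-20 + sqrt(10)*sqrt(-3)))*(-6) = (40/(-20 + sqrt(10)*(I*sqrt(3))))*(-6) = (40/(-20 + I*sqrt(30)))*(-6) = -240/(-20 + I*sqrt(30))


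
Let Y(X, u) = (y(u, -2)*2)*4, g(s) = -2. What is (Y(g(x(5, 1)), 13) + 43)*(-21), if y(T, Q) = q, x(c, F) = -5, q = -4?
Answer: -231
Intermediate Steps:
y(T, Q) = -4
Y(X, u) = -32 (Y(X, u) = -4*2*4 = -8*4 = -32)
(Y(g(x(5, 1)), 13) + 43)*(-21) = (-32 + 43)*(-21) = 11*(-21) = -231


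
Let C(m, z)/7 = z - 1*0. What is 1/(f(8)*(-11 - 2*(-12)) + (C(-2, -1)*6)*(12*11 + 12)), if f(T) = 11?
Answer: -1/5905 ≈ -0.00016935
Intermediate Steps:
C(m, z) = 7*z (C(m, z) = 7*(z - 1*0) = 7*(z + 0) = 7*z)
1/(f(8)*(-11 - 2*(-12)) + (C(-2, -1)*6)*(12*11 + 12)) = 1/(11*(-11 - 2*(-12)) + ((7*(-1))*6)*(12*11 + 12)) = 1/(11*(-11 + 24) + (-7*6)*(132 + 12)) = 1/(11*13 - 42*144) = 1/(143 - 6048) = 1/(-5905) = -1/5905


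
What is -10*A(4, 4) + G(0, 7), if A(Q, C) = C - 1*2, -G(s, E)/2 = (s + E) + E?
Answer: -48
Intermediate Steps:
G(s, E) = -4*E - 2*s (G(s, E) = -2*((s + E) + E) = -2*((E + s) + E) = -2*(s + 2*E) = -4*E - 2*s)
A(Q, C) = -2 + C (A(Q, C) = C - 2 = -2 + C)
-10*A(4, 4) + G(0, 7) = -10*(-2 + 4) + (-4*7 - 2*0) = -10*2 + (-28 + 0) = -20 - 28 = -48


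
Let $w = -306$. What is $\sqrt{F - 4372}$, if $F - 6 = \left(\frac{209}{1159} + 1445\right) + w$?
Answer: $\frac{2 i \sqrt{3001749}}{61} \approx 56.805 i$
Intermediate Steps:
$F = \frac{69856}{61}$ ($F = 6 + \left(\left(\frac{209}{1159} + 1445\right) - 306\right) = 6 + \left(\left(209 \cdot \frac{1}{1159} + 1445\right) - 306\right) = 6 + \left(\left(\frac{11}{61} + 1445\right) - 306\right) = 6 + \left(\frac{88156}{61} - 306\right) = 6 + \frac{69490}{61} = \frac{69856}{61} \approx 1145.2$)
$\sqrt{F - 4372} = \sqrt{\frac{69856}{61} - 4372} = \sqrt{- \frac{196836}{61}} = \frac{2 i \sqrt{3001749}}{61}$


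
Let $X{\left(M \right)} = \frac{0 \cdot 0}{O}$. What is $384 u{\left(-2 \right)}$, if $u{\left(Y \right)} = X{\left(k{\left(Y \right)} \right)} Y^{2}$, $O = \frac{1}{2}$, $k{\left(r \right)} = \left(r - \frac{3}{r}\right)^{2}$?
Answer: $0$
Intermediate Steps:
$O = \frac{1}{2} \approx 0.5$
$X{\left(M \right)} = 0$ ($X{\left(M \right)} = 0 \cdot 0 \frac{1}{\frac{1}{2}} = 0 \cdot 2 = 0$)
$u{\left(Y \right)} = 0$ ($u{\left(Y \right)} = 0 Y^{2} = 0$)
$384 u{\left(-2 \right)} = 384 \cdot 0 = 0$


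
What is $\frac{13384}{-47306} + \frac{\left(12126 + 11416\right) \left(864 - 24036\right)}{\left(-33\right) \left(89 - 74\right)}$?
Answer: $\frac{614431822892}{557535} \approx 1.1021 \cdot 10^{6}$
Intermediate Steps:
$\frac{13384}{-47306} + \frac{\left(12126 + 11416\right) \left(864 - 24036\right)}{\left(-33\right) \left(89 - 74\right)} = 13384 \left(- \frac{1}{47306}\right) + \frac{23542 \left(-23172\right)}{\left(-33\right) 15} = - \frac{956}{3379} - \frac{545515224}{-495} = - \frac{956}{3379} - - \frac{181838408}{165} = - \frac{956}{3379} + \frac{181838408}{165} = \frac{614431822892}{557535}$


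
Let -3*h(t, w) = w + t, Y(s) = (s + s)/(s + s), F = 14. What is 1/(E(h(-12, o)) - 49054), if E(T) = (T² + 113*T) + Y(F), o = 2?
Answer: -9/437987 ≈ -2.0549e-5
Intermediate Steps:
Y(s) = 1 (Y(s) = (2*s)/((2*s)) = (2*s)*(1/(2*s)) = 1)
h(t, w) = -t/3 - w/3 (h(t, w) = -(w + t)/3 = -(t + w)/3 = -t/3 - w/3)
E(T) = 1 + T² + 113*T (E(T) = (T² + 113*T) + 1 = 1 + T² + 113*T)
1/(E(h(-12, o)) - 49054) = 1/((1 + (-⅓*(-12) - ⅓*2)² + 113*(-⅓*(-12) - ⅓*2)) - 49054) = 1/((1 + (4 - ⅔)² + 113*(4 - ⅔)) - 49054) = 1/((1 + (10/3)² + 113*(10/3)) - 49054) = 1/((1 + 100/9 + 1130/3) - 49054) = 1/(3499/9 - 49054) = 1/(-437987/9) = -9/437987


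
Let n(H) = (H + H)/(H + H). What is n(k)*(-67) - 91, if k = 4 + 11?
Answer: -158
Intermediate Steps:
k = 15
n(H) = 1 (n(H) = (2*H)/((2*H)) = (2*H)*(1/(2*H)) = 1)
n(k)*(-67) - 91 = 1*(-67) - 91 = -67 - 91 = -158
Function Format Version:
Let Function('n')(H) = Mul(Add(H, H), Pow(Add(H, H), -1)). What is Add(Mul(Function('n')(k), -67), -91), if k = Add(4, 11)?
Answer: -158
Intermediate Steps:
k = 15
Function('n')(H) = 1 (Function('n')(H) = Mul(Mul(2, H), Pow(Mul(2, H), -1)) = Mul(Mul(2, H), Mul(Rational(1, 2), Pow(H, -1))) = 1)
Add(Mul(Function('n')(k), -67), -91) = Add(Mul(1, -67), -91) = Add(-67, -91) = -158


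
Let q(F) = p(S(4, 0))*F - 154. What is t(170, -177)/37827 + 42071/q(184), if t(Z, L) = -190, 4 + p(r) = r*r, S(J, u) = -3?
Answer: 1591274177/28975482 ≈ 54.918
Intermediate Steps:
p(r) = -4 + r² (p(r) = -4 + r*r = -4 + r²)
q(F) = -154 + 5*F (q(F) = (-4 + (-3)²)*F - 154 = (-4 + 9)*F - 154 = 5*F - 154 = -154 + 5*F)
t(170, -177)/37827 + 42071/q(184) = -190/37827 + 42071/(-154 + 5*184) = -190*1/37827 + 42071/(-154 + 920) = -190/37827 + 42071/766 = 1591274177/28975482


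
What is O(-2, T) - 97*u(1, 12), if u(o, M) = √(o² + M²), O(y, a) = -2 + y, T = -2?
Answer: -4 - 97*√145 ≈ -1172.0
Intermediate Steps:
u(o, M) = √(M² + o²)
O(-2, T) - 97*u(1, 12) = (-2 - 2) - 97*√(12² + 1²) = -4 - 97*√(144 + 1) = -4 - 97*√145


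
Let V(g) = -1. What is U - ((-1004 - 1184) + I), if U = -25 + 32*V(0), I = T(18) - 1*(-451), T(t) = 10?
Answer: 1670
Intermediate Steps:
I = 461 (I = 10 - 1*(-451) = 10 + 451 = 461)
U = -57 (U = -25 + 32*(-1) = -25 - 32 = -57)
U - ((-1004 - 1184) + I) = -57 - ((-1004 - 1184) + 461) = -57 - (-2188 + 461) = -57 - 1*(-1727) = -57 + 1727 = 1670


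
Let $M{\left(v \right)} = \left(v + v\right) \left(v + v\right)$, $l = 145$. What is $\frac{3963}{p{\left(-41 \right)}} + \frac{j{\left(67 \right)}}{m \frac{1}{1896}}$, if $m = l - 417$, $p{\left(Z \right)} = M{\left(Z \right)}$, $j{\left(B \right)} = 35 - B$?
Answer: $\frac{25564779}{114308} \approx 223.65$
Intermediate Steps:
$M{\left(v \right)} = 4 v^{2}$ ($M{\left(v \right)} = 2 v 2 v = 4 v^{2}$)
$p{\left(Z \right)} = 4 Z^{2}$
$m = -272$ ($m = 145 - 417 = -272$)
$\frac{3963}{p{\left(-41 \right)}} + \frac{j{\left(67 \right)}}{m \frac{1}{1896}} = \frac{3963}{4 \left(-41\right)^{2}} + \frac{35 - 67}{\left(-272\right) \frac{1}{1896}} = \frac{3963}{4 \cdot 1681} + \frac{35 - 67}{\left(-272\right) \frac{1}{1896}} = \frac{3963}{6724} - \frac{32}{- \frac{34}{237}} = 3963 \cdot \frac{1}{6724} - - \frac{3792}{17} = \frac{3963}{6724} + \frac{3792}{17} = \frac{25564779}{114308}$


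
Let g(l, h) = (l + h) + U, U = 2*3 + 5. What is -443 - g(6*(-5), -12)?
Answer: -412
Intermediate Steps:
U = 11 (U = 6 + 5 = 11)
g(l, h) = 11 + h + l (g(l, h) = (l + h) + 11 = (h + l) + 11 = 11 + h + l)
-443 - g(6*(-5), -12) = -443 - (11 - 12 + 6*(-5)) = -443 - (11 - 12 - 30) = -443 - 1*(-31) = -443 + 31 = -412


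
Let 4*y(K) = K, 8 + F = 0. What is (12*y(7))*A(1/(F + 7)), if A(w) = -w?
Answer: 21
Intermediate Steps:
F = -8 (F = -8 + 0 = -8)
y(K) = K/4
(12*y(7))*A(1/(F + 7)) = (12*((1/4)*7))*(-1/(-8 + 7)) = (12*(7/4))*(-1/(-1)) = 21*(-1*(-1)) = 21*1 = 21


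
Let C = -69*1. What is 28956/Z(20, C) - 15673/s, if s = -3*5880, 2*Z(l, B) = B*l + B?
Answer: -323569/8280 ≈ -39.078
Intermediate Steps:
C = -69
Z(l, B) = B/2 + B*l/2 (Z(l, B) = (B*l + B)/2 = (B + B*l)/2 = B/2 + B*l/2)
s = -17640
28956/Z(20, C) - 15673/s = 28956/(((½)*(-69)*(1 + 20))) - 15673/(-17640) = 28956/(((½)*(-69)*21)) - 15673*(-1/17640) = 28956/(-1449/2) + 2239/2520 = 28956*(-2/1449) + 2239/2520 = -19304/483 + 2239/2520 = -323569/8280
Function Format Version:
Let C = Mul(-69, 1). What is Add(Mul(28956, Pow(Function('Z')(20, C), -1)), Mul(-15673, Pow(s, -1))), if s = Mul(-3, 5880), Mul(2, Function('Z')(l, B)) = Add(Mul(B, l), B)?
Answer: Rational(-323569, 8280) ≈ -39.078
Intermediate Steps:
C = -69
Function('Z')(l, B) = Add(Mul(Rational(1, 2), B), Mul(Rational(1, 2), B, l)) (Function('Z')(l, B) = Mul(Rational(1, 2), Add(Mul(B, l), B)) = Mul(Rational(1, 2), Add(B, Mul(B, l))) = Add(Mul(Rational(1, 2), B), Mul(Rational(1, 2), B, l)))
s = -17640
Add(Mul(28956, Pow(Function('Z')(20, C), -1)), Mul(-15673, Pow(s, -1))) = Add(Mul(28956, Pow(Mul(Rational(1, 2), -69, Add(1, 20)), -1)), Mul(-15673, Pow(-17640, -1))) = Add(Mul(28956, Pow(Mul(Rational(1, 2), -69, 21), -1)), Mul(-15673, Rational(-1, 17640))) = Add(Mul(28956, Pow(Rational(-1449, 2), -1)), Rational(2239, 2520)) = Add(Mul(28956, Rational(-2, 1449)), Rational(2239, 2520)) = Add(Rational(-19304, 483), Rational(2239, 2520)) = Rational(-323569, 8280)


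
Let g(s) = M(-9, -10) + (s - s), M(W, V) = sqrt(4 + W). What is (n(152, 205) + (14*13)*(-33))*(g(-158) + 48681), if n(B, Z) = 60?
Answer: -289457226 - 5946*I*sqrt(5) ≈ -2.8946e+8 - 13296.0*I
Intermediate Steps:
g(s) = I*sqrt(5) (g(s) = sqrt(4 - 9) + (s - s) = sqrt(-5) + 0 = I*sqrt(5) + 0 = I*sqrt(5))
(n(152, 205) + (14*13)*(-33))*(g(-158) + 48681) = (60 + (14*13)*(-33))*(I*sqrt(5) + 48681) = (60 + 182*(-33))*(48681 + I*sqrt(5)) = (60 - 6006)*(48681 + I*sqrt(5)) = -5946*(48681 + I*sqrt(5)) = -289457226 - 5946*I*sqrt(5)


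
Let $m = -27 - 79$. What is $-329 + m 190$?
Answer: $-20469$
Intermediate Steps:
$m = -106$
$-329 + m 190 = -329 - 20140 = -20469$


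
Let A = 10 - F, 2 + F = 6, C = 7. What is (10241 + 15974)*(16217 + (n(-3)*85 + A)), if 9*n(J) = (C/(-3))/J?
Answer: 34463759470/81 ≈ 4.2548e+8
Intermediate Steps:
F = 4 (F = -2 + 6 = 4)
n(J) = -7/(27*J) (n(J) = ((7/(-3))/J)/9 = ((7*(-1/3))/J)/9 = (-7/(3*J))/9 = -7/(27*J))
A = 6 (A = 10 - 1*4 = 10 - 4 = 6)
(10241 + 15974)*(16217 + (n(-3)*85 + A)) = (10241 + 15974)*(16217 + (-7/27/(-3)*85 + 6)) = 26215*(16217 + (-7/27*(-1/3)*85 + 6)) = 26215*(16217 + ((7/81)*85 + 6)) = 26215*(16217 + (595/81 + 6)) = 26215*(16217 + 1081/81) = 26215*(1314658/81) = 34463759470/81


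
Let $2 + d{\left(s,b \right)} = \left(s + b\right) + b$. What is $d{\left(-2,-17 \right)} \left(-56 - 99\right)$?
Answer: $5890$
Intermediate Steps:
$d{\left(s,b \right)} = -2 + s + 2 b$ ($d{\left(s,b \right)} = -2 + \left(\left(s + b\right) + b\right) = -2 + \left(\left(b + s\right) + b\right) = -2 + \left(s + 2 b\right) = -2 + s + 2 b$)
$d{\left(-2,-17 \right)} \left(-56 - 99\right) = \left(-2 - 2 + 2 \left(-17\right)\right) \left(-56 - 99\right) = \left(-2 - 2 - 34\right) \left(-155\right) = \left(-38\right) \left(-155\right) = 5890$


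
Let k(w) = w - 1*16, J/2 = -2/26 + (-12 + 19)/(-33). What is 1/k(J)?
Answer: -429/7112 ≈ -0.060321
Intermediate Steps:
J = -248/429 (J = 2*(-2/26 + (-12 + 19)/(-33)) = 2*(-2*1/26 + 7*(-1/33)) = 2*(-1/13 - 7/33) = 2*(-124/429) = -248/429 ≈ -0.57809)
k(w) = -16 + w (k(w) = w - 16 = -16 + w)
1/k(J) = 1/(-16 - 248/429) = 1/(-7112/429) = -429/7112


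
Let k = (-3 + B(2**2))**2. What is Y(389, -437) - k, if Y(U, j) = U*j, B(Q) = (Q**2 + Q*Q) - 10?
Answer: -170354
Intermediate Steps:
B(Q) = -10 + 2*Q**2 (B(Q) = (Q**2 + Q**2) - 10 = 2*Q**2 - 10 = -10 + 2*Q**2)
k = 361 (k = (-3 + (-10 + 2*(2**2)**2))**2 = (-3 + (-10 + 2*4**2))**2 = (-3 + (-10 + 2*16))**2 = (-3 + (-10 + 32))**2 = (-3 + 22)**2 = 19**2 = 361)
Y(389, -437) - k = 389*(-437) - 1*361 = -169993 - 361 = -170354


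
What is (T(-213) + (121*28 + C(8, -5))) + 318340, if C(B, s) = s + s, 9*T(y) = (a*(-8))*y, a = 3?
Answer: 322286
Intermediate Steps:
T(y) = -8*y/3 (T(y) = ((3*(-8))*y)/9 = (-24*y)/9 = -8*y/3)
C(B, s) = 2*s
(T(-213) + (121*28 + C(8, -5))) + 318340 = (-8/3*(-213) + (121*28 + 2*(-5))) + 318340 = (568 + (3388 - 10)) + 318340 = (568 + 3378) + 318340 = 3946 + 318340 = 322286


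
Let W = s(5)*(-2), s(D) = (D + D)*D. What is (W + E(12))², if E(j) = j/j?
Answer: 9801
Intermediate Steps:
s(D) = 2*D² (s(D) = (2*D)*D = 2*D²)
E(j) = 1
W = -100 (W = (2*5²)*(-2) = (2*25)*(-2) = 50*(-2) = -100)
(W + E(12))² = (-100 + 1)² = (-99)² = 9801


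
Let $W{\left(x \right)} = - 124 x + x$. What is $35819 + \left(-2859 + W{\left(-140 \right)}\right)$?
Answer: $50180$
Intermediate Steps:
$W{\left(x \right)} = - 123 x$
$35819 + \left(-2859 + W{\left(-140 \right)}\right) = 35819 - -14361 = 35819 + \left(-2859 + 17220\right) = 35819 + 14361 = 50180$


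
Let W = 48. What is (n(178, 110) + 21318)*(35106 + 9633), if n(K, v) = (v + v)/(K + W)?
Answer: 107778219516/113 ≈ 9.5379e+8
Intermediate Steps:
n(K, v) = 2*v/(48 + K) (n(K, v) = (v + v)/(K + 48) = (2*v)/(48 + K) = 2*v/(48 + K))
(n(178, 110) + 21318)*(35106 + 9633) = (2*110/(48 + 178) + 21318)*(35106 + 9633) = (2*110/226 + 21318)*44739 = (2*110*(1/226) + 21318)*44739 = (110/113 + 21318)*44739 = (2409044/113)*44739 = 107778219516/113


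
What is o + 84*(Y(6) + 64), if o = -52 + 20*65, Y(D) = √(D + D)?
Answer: 6624 + 168*√3 ≈ 6915.0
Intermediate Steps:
Y(D) = √2*√D (Y(D) = √(2*D) = √2*√D)
o = 1248 (o = -52 + 1300 = 1248)
o + 84*(Y(6) + 64) = 1248 + 84*(√2*√6 + 64) = 1248 + 84*(2*√3 + 64) = 1248 + 84*(64 + 2*√3) = 1248 + (5376 + 168*√3) = 6624 + 168*√3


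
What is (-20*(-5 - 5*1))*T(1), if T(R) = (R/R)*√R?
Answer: 200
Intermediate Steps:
T(R) = √R (T(R) = 1*√R = √R)
(-20*(-5 - 5*1))*T(1) = (-20*(-5 - 5*1))*√1 = -20*(-5 - 5)*1 = -20*(-10)*1 = 200*1 = 200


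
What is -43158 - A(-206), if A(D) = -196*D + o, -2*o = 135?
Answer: -166933/2 ≈ -83467.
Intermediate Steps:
o = -135/2 (o = -½*135 = -135/2 ≈ -67.500)
A(D) = -135/2 - 196*D (A(D) = -196*D - 135/2 = -135/2 - 196*D)
-43158 - A(-206) = -43158 - (-135/2 - 196*(-206)) = -43158 - (-135/2 + 40376) = -43158 - 1*80617/2 = -43158 - 80617/2 = -166933/2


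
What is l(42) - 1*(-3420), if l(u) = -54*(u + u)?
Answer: -1116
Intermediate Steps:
l(u) = -108*u
l(42) - 1*(-3420) = -108*42 - 1*(-3420) = -4536 + 3420 = -1116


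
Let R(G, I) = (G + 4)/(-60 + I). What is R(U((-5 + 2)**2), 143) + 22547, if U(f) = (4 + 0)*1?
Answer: 1871409/83 ≈ 22547.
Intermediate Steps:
U(f) = 4 (U(f) = 4*1 = 4)
R(G, I) = (4 + G)/(-60 + I)
R(U((-5 + 2)**2), 143) + 22547 = (4 + 4)/(-60 + 143) + 22547 = 8/83 + 22547 = 1871409/83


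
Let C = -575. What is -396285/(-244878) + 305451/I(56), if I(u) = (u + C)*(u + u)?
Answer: -2875720861/790792688 ≈ -3.6365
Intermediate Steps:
I(u) = 2*u*(-575 + u) (I(u) = (u - 575)*(u + u) = (-575 + u)*(2*u) = 2*u*(-575 + u))
-396285/(-244878) + 305451/I(56) = -396285/(-244878) + 305451/((2*56*(-575 + 56))) = -396285*(-1/244878) + 305451/((2*56*(-519))) = 132095/81626 + 305451/(-58128) = 132095/81626 + 305451*(-1/58128) = 132095/81626 - 101817/19376 = -2875720861/790792688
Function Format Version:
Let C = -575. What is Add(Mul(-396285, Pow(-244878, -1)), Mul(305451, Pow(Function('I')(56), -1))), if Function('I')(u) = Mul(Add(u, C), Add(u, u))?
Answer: Rational(-2875720861, 790792688) ≈ -3.6365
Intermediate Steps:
Function('I')(u) = Mul(2, u, Add(-575, u)) (Function('I')(u) = Mul(Add(u, -575), Add(u, u)) = Mul(Add(-575, u), Mul(2, u)) = Mul(2, u, Add(-575, u)))
Add(Mul(-396285, Pow(-244878, -1)), Mul(305451, Pow(Function('I')(56), -1))) = Add(Mul(-396285, Pow(-244878, -1)), Mul(305451, Pow(Mul(2, 56, Add(-575, 56)), -1))) = Add(Mul(-396285, Rational(-1, 244878)), Mul(305451, Pow(Mul(2, 56, -519), -1))) = Add(Rational(132095, 81626), Mul(305451, Pow(-58128, -1))) = Add(Rational(132095, 81626), Mul(305451, Rational(-1, 58128))) = Add(Rational(132095, 81626), Rational(-101817, 19376)) = Rational(-2875720861, 790792688)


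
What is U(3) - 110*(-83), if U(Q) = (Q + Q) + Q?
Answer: 9139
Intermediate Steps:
U(Q) = 3*Q (U(Q) = 2*Q + Q = 3*Q)
U(3) - 110*(-83) = 3*3 - 110*(-83) = 9 + 9130 = 9139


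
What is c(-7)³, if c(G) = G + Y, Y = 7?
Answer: 0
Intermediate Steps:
c(G) = 7 + G (c(G) = G + 7 = 7 + G)
c(-7)³ = (7 - 7)³ = 0³ = 0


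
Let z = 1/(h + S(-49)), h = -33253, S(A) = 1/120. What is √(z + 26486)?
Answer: √421735649157219086/3990359 ≈ 162.75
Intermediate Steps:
S(A) = 1/120
z = -120/3990359 (z = 1/(-33253 + 1/120) = 1/(-3990359/120) = -120/3990359 ≈ -3.0072e-5)
√(z + 26486) = √(-120/3990359 + 26486) = √(105688648354/3990359) = √421735649157219086/3990359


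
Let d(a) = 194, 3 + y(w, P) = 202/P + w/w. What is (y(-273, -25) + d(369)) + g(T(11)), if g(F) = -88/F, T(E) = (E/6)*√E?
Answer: 4598/25 - 48*√11/11 ≈ 169.45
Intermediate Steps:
y(w, P) = -2 + 202/P (y(w, P) = -3 + (202/P + w/w) = -3 + (202/P + 1) = -3 + (1 + 202/P) = -2 + 202/P)
T(E) = E^(3/2)/6 (T(E) = (E*(⅙))*√E = (E/6)*√E = E^(3/2)/6)
(y(-273, -25) + d(369)) + g(T(11)) = ((-2 + 202/(-25)) + 194) - 88*6*√11/121 = ((-2 + 202*(-1/25)) + 194) - 88*6*√11/121 = ((-2 - 202/25) + 194) - 88*6*√11/121 = (-252/25 + 194) - 48*√11/11 = 4598/25 - 48*√11/11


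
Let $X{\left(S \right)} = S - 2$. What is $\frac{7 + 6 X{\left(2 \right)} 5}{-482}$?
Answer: $- \frac{7}{482} \approx -0.014523$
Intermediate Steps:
$X{\left(S \right)} = -2 + S$
$\frac{7 + 6 X{\left(2 \right)} 5}{-482} = \frac{7 + 6 \left(-2 + 2\right) 5}{-482} = \left(7 + 6 \cdot 0 \cdot 5\right) \left(- \frac{1}{482}\right) = \left(7 + 0 \cdot 5\right) \left(- \frac{1}{482}\right) = \left(7 + 0\right) \left(- \frac{1}{482}\right) = 7 \left(- \frac{1}{482}\right) = - \frac{7}{482}$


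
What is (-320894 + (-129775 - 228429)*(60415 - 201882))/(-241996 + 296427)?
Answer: 3897978798/4187 ≈ 9.3097e+5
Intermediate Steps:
(-320894 + (-129775 - 228429)*(60415 - 201882))/(-241996 + 296427) = (-320894 - 358204*(-141467))/54431 = (-320894 + 50674045268)*(1/54431) = 50673724374*(1/54431) = 3897978798/4187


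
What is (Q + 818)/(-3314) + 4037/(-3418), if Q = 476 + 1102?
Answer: -10784073/5663626 ≈ -1.9041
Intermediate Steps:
Q = 1578
(Q + 818)/(-3314) + 4037/(-3418) = (1578 + 818)/(-3314) + 4037/(-3418) = 2396*(-1/3314) + 4037*(-1/3418) = -1198/1657 - 4037/3418 = -10784073/5663626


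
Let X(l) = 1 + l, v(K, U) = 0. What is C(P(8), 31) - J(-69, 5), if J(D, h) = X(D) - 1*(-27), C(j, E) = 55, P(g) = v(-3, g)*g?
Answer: 96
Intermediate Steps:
P(g) = 0 (P(g) = 0*g = 0)
J(D, h) = 28 + D (J(D, h) = (1 + D) - 1*(-27) = (1 + D) + 27 = 28 + D)
C(P(8), 31) - J(-69, 5) = 55 - (28 - 69) = 55 - 1*(-41) = 55 + 41 = 96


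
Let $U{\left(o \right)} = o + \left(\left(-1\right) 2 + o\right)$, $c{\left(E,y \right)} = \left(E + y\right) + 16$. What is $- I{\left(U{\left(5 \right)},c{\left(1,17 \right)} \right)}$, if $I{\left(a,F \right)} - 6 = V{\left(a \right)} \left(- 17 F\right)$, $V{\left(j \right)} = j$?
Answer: $4618$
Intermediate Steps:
$c{\left(E,y \right)} = 16 + E + y$
$U{\left(o \right)} = -2 + 2 o$ ($U{\left(o \right)} = o + \left(-2 + o\right) = -2 + 2 o$)
$I{\left(a,F \right)} = 6 - 17 F a$ ($I{\left(a,F \right)} = 6 + a \left(- 17 F\right) = 6 - 17 F a$)
$- I{\left(U{\left(5 \right)},c{\left(1,17 \right)} \right)} = - (6 - 17 \left(16 + 1 + 17\right) \left(-2 + 2 \cdot 5\right)) = - (6 - 578 \left(-2 + 10\right)) = - (6 - 578 \cdot 8) = - (6 - 4624) = \left(-1\right) \left(-4618\right) = 4618$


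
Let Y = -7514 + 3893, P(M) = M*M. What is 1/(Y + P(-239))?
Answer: 1/53500 ≈ 1.8692e-5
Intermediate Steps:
P(M) = M²
Y = -3621
1/(Y + P(-239)) = 1/(-3621 + (-239)²) = 1/(-3621 + 57121) = 1/53500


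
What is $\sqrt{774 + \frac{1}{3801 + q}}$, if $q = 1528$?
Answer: $\frac{\sqrt{4124647}}{73} \approx 27.821$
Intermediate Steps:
$\sqrt{774 + \frac{1}{3801 + q}} = \sqrt{774 + \frac{1}{3801 + 1528}} = \sqrt{774 + \frac{1}{5329}} = \sqrt{\frac{4124647}{5329}} = \frac{\sqrt{4124647}}{73}$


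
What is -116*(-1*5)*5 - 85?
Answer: 2815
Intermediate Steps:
-116*(-1*5)*5 - 85 = -(-580)*5 - 85 = -116*(-25) - 85 = 2900 - 85 = 2815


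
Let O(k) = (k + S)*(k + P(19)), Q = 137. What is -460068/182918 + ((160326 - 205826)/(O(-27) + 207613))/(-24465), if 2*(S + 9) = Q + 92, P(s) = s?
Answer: -6656355751762/2646503627877 ≈ -2.5152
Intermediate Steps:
S = 211/2 (S = -9 + (137 + 92)/2 = -9 + (½)*229 = -9 + 229/2 = 211/2 ≈ 105.50)
O(k) = (19 + k)*(211/2 + k) (O(k) = (k + 211/2)*(k + 19) = (211/2 + k)*(19 + k) = (19 + k)*(211/2 + k))
-460068/182918 + ((160326 - 205826)/(O(-27) + 207613))/(-24465) = -460068/182918 + ((160326 - 205826)/((4009/2 + (-27)² + (249/2)*(-27)) + 207613))/(-24465) = -460068*1/182918 - 45500/((4009/2 + 729 - 6723/2) + 207613)*(-1/24465) = -230034/91459 - 45500/(-628 + 207613)*(-1/24465) = -230034/91459 - 45500/206985*(-1/24465) = -230034/91459 - 45500*1/206985*(-1/24465) = -230034/91459 - 9100/41397*(-1/24465) = -230034/91459 + 260/28936503 = -6656355751762/2646503627877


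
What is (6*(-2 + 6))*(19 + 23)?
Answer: 1008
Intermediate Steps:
(6*(-2 + 6))*(19 + 23) = (6*4)*42 = 24*42 = 1008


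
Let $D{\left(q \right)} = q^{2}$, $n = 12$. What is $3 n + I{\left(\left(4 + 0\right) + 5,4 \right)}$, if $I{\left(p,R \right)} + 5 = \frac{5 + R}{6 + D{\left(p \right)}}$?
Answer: $\frac{902}{29} \approx 31.103$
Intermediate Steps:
$I{\left(p,R \right)} = -5 + \frac{5 + R}{6 + p^{2}}$
$3 n + I{\left(\left(4 + 0\right) + 5,4 \right)} = 3 \cdot 12 + \frac{-25 + 4 - 5 \left(\left(4 + 0\right) + 5\right)^{2}}{6 + \left(\left(4 + 0\right) + 5\right)^{2}} = 36 + \frac{-25 + 4 - 5 \left(4 + 5\right)^{2}}{6 + \left(4 + 5\right)^{2}} = 36 + \frac{-25 + 4 - 5 \cdot 9^{2}}{6 + 9^{2}} = 36 + \frac{-25 + 4 - 405}{6 + 81} = 36 + \frac{-25 + 4 - 405}{87} = 36 + \frac{1}{87} \left(-426\right) = 36 - \frac{142}{29} = \frac{902}{29}$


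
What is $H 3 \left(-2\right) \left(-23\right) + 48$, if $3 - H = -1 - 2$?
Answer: $876$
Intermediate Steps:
$H = 6$ ($H = 3 - \left(-1 - 2\right) = 3 - -3 = 3 + 3 = 6$)
$H 3 \left(-2\right) \left(-23\right) + 48 = 6 \cdot 3 \left(-2\right) \left(-23\right) + 48 = 18 \left(-2\right) \left(-23\right) + 48 = \left(-36\right) \left(-23\right) + 48 = 828 + 48 = 876$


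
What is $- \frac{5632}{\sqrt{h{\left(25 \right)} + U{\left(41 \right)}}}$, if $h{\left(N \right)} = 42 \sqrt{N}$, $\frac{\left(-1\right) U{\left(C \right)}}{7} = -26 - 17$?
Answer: $- \frac{5632 \sqrt{511}}{511} \approx -249.15$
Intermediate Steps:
$U{\left(C \right)} = 301$ ($U{\left(C \right)} = - 7 \left(-26 - 17\right) = \left(-7\right) \left(-43\right) = 301$)
$- \frac{5632}{\sqrt{h{\left(25 \right)} + U{\left(41 \right)}}} = - \frac{5632}{\sqrt{42 \sqrt{25} + 301}} = - \frac{5632}{\sqrt{42 \cdot 5 + 301}} = - \frac{5632}{\sqrt{210 + 301}} = - \frac{5632}{\sqrt{511}} = - 5632 \frac{\sqrt{511}}{511} = - \frac{5632 \sqrt{511}}{511}$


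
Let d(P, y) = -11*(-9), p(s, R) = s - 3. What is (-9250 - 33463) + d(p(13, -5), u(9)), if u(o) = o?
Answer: -42614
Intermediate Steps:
p(s, R) = -3 + s
d(P, y) = 99
(-9250 - 33463) + d(p(13, -5), u(9)) = (-9250 - 33463) + 99 = -42713 + 99 = -42614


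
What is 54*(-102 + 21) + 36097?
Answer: 31723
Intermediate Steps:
54*(-102 + 21) + 36097 = 54*(-81) + 36097 = -4374 + 36097 = 31723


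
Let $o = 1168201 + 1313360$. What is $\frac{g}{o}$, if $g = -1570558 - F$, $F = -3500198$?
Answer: $\frac{1929640}{2481561} \approx 0.77759$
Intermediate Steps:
$o = 2481561$
$g = 1929640$ ($g = -1570558 - -3500198 = -1570558 + 3500198 = 1929640$)
$\frac{g}{o} = \frac{1929640}{2481561}$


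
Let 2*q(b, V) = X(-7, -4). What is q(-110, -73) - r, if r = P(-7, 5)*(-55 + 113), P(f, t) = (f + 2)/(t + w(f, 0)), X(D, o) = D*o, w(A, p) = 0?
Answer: 72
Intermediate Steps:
q(b, V) = 14 (q(b, V) = (-7*(-4))/2 = (1/2)*28 = 14)
P(f, t) = (2 + f)/t (P(f, t) = (f + 2)/(t + 0) = (2 + f)/t)
r = -58 (r = ((2 - 7)/5)*(-55 + 113) = ((1/5)*(-5))*58 = -1*58 = -58)
q(-110, -73) - r = 14 - 1*(-58) = 14 + 58 = 72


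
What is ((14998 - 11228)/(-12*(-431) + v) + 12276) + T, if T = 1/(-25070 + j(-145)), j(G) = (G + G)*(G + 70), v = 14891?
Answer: 817706544497/66609160 ≈ 12276.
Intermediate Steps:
j(G) = 2*G*(70 + G) (j(G) = (2*G)*(70 + G) = 2*G*(70 + G))
T = -1/3320 (T = 1/(-25070 + 2*(-145)*(70 - 145)) = 1/(-25070 + 2*(-145)*(-75)) = 1/(-25070 + 21750) = 1/(-3320) = -1/3320 ≈ -0.00030120)
((14998 - 11228)/(-12*(-431) + v) + 12276) + T = ((14998 - 11228)/(-12*(-431) + 14891) + 12276) - 1/3320 = (3770/(5172 + 14891) + 12276) - 1/3320 = (3770/20063 + 12276) - 1/3320 = 246297158/20063 - 1/3320 = 817706544497/66609160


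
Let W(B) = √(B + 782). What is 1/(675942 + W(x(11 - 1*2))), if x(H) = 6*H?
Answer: 337971/228448793264 - √209/228448793264 ≈ 1.4794e-6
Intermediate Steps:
W(B) = √(782 + B)
1/(675942 + W(x(11 - 1*2))) = 1/(675942 + √(782 + 6*(11 - 1*2))) = 1/(675942 + √(782 + 6*(11 - 2))) = 1/(675942 + √(782 + 6*9)) = 1/(675942 + √(782 + 54)) = 1/(675942 + √836) = 1/(675942 + 2*√209)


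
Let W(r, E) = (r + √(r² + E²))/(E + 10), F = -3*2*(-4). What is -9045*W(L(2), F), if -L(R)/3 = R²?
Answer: 54270/17 - 54270*√5/17 ≈ -3946.0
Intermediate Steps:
L(R) = -3*R²
F = 24 (F = -6*(-4) = 24)
W(r, E) = (r + √(E² + r²))/(10 + E)
-9045*W(L(2), F) = -9045*(-3*2² + √(24² + (-3*2²)²))/(10 + 24) = -9045*(-3*4 + √(576 + (-3*4)²))/34 = -9045*(-12 + √(576 + (-12)²))/34 = -9045*(-12 + √(576 + 144))/34 = -9045*(-12 + √720)/34 = -9045*(-12 + 12*√5)/34 = -9045*(-6/17 + 6*√5/17) = 54270/17 - 54270*√5/17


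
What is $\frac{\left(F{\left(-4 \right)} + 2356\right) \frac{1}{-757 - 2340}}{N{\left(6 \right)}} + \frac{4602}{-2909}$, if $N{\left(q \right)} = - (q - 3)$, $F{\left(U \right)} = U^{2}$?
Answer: $- \frac{35857034}{27027519} \approx -1.3267$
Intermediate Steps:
$N{\left(q \right)} = 3 - q$ ($N{\left(q \right)} = - (-3 + q) = 3 - q$)
$\frac{\left(F{\left(-4 \right)} + 2356\right) \frac{1}{-757 - 2340}}{N{\left(6 \right)}} + \frac{4602}{-2909} = \frac{\left(\left(-4\right)^{2} + 2356\right) \frac{1}{-757 - 2340}}{3 - 6} + \frac{4602}{-2909} = \frac{\left(16 + 2356\right) \frac{1}{-3097}}{3 - 6} + 4602 \left(- \frac{1}{2909}\right) = \frac{2372 \left(- \frac{1}{3097}\right)}{-3} - \frac{4602}{2909} = \left(- \frac{2372}{3097}\right) \left(- \frac{1}{3}\right) - \frac{4602}{2909} = \frac{2372}{9291} - \frac{4602}{2909} = - \frac{35857034}{27027519}$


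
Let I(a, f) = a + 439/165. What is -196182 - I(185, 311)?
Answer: -32400994/165 ≈ -1.9637e+5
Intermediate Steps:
I(a, f) = 439/165 + a (I(a, f) = a + 439*(1/165) = a + 439/165 = 439/165 + a)
-196182 - I(185, 311) = -196182 - (439/165 + 185) = -196182 - 1*30964/165 = -196182 - 30964/165 = -32400994/165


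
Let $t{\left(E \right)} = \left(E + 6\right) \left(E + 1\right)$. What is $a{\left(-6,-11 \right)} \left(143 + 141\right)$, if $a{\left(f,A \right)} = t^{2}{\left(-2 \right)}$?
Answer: $4544$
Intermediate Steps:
$t{\left(E \right)} = \left(1 + E\right) \left(6 + E\right)$ ($t{\left(E \right)} = \left(6 + E\right) \left(1 + E\right) = \left(1 + E\right) \left(6 + E\right)$)
$a{\left(f,A \right)} = 16$ ($a{\left(f,A \right)} = \left(6 + \left(-2\right)^{2} + 7 \left(-2\right)\right)^{2} = \left(6 + 4 - 14\right)^{2} = \left(-4\right)^{2} = 16$)
$a{\left(-6,-11 \right)} \left(143 + 141\right) = 16 \left(143 + 141\right) = 16 \cdot 284 = 4544$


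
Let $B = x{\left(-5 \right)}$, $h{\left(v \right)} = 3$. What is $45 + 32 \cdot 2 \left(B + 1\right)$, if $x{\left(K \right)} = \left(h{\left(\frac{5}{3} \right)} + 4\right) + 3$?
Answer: $749$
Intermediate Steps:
$x{\left(K \right)} = 10$ ($x{\left(K \right)} = \left(3 + 4\right) + 3 = 7 + 3 = 10$)
$B = 10$
$45 + 32 \cdot 2 \left(B + 1\right) = 45 + 32 \cdot 2 \left(10 + 1\right) = 45 + 32 \cdot 2 \cdot 11 = 45 + 32 \cdot 22 = 45 + 704 = 749$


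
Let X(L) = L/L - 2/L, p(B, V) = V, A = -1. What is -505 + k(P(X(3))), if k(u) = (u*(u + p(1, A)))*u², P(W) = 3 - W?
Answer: -38345/81 ≈ -473.40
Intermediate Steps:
X(L) = 1 - 2/L
k(u) = u³*(-1 + u) (k(u) = (u*(u - 1))*u² = (u*(-1 + u))*u² = u³*(-1 + u))
-505 + k(P(X(3))) = -505 + (3 - (-2 + 3)/3)³*(-1 + (3 - (-2 + 3)/3)) = -505 + (3 - 1/3)³*(-1 + (3 - 1/3)) = -505 + (3 - 1*⅓)³*(-1 + (3 - 1*⅓)) = -505 + (3 - ⅓)³*(-1 + (3 - ⅓)) = -505 + (8/3)³*(-1 + 8/3) = -505 + (512/27)*(5/3) = -505 + 2560/81 = -38345/81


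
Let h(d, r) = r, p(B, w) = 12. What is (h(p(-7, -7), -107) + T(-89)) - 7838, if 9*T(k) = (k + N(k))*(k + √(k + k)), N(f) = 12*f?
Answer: 31468/9 - 1157*I*√178/9 ≈ 3496.4 - 1715.1*I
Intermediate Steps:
T(k) = 13*k*(k + √2*√k)/9 (T(k) = ((k + 12*k)*(k + √(k + k)))/9 = ((13*k)*(k + √(2*k)))/9 = ((13*k)*(k + √2*√k))/9 = (13*k*(k + √2*√k))/9 = 13*k*(k + √2*√k)/9)
(h(p(-7, -7), -107) + T(-89)) - 7838 = (-107 + ((13/9)*(-89)² + 13*√2*(-89)^(3/2)/9)) - 7838 = (-107 + ((13/9)*7921 + 13*√2*(-89*I*√89)/9)) - 7838 = (-107 + (102973/9 - 1157*I*√178/9)) - 7838 = (102010/9 - 1157*I*√178/9) - 7838 = 31468/9 - 1157*I*√178/9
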